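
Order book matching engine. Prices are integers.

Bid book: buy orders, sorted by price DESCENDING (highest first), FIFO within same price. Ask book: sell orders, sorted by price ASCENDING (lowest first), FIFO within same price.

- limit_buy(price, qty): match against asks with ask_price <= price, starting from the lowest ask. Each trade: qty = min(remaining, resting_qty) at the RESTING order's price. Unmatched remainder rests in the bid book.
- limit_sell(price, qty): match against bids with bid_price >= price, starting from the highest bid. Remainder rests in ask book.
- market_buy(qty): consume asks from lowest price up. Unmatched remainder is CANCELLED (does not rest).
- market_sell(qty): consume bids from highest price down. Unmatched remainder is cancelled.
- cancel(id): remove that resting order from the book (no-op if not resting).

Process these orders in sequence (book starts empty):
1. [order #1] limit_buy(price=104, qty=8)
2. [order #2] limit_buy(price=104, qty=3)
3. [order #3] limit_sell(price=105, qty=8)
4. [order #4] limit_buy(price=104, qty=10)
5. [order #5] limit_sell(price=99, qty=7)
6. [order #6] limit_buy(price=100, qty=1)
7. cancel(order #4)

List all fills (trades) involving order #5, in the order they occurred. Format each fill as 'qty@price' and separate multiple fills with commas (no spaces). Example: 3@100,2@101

After op 1 [order #1] limit_buy(price=104, qty=8): fills=none; bids=[#1:8@104] asks=[-]
After op 2 [order #2] limit_buy(price=104, qty=3): fills=none; bids=[#1:8@104 #2:3@104] asks=[-]
After op 3 [order #3] limit_sell(price=105, qty=8): fills=none; bids=[#1:8@104 #2:3@104] asks=[#3:8@105]
After op 4 [order #4] limit_buy(price=104, qty=10): fills=none; bids=[#1:8@104 #2:3@104 #4:10@104] asks=[#3:8@105]
After op 5 [order #5] limit_sell(price=99, qty=7): fills=#1x#5:7@104; bids=[#1:1@104 #2:3@104 #4:10@104] asks=[#3:8@105]
After op 6 [order #6] limit_buy(price=100, qty=1): fills=none; bids=[#1:1@104 #2:3@104 #4:10@104 #6:1@100] asks=[#3:8@105]
After op 7 cancel(order #4): fills=none; bids=[#1:1@104 #2:3@104 #6:1@100] asks=[#3:8@105]

Answer: 7@104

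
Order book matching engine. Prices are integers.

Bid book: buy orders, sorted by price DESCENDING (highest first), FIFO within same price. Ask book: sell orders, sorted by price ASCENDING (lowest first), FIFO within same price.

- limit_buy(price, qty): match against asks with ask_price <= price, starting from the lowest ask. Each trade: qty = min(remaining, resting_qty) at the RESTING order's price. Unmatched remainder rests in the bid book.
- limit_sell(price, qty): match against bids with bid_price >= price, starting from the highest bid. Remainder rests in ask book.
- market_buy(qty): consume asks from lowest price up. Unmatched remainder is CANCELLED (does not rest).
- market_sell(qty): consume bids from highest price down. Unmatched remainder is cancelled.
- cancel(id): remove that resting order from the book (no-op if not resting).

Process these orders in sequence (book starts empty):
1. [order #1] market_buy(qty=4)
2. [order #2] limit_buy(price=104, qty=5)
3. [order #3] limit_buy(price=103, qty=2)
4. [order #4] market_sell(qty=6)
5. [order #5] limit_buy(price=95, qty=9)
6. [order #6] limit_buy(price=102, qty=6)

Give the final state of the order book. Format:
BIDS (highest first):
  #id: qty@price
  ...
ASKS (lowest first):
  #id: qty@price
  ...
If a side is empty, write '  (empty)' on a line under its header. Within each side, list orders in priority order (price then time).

Answer: BIDS (highest first):
  #3: 1@103
  #6: 6@102
  #5: 9@95
ASKS (lowest first):
  (empty)

Derivation:
After op 1 [order #1] market_buy(qty=4): fills=none; bids=[-] asks=[-]
After op 2 [order #2] limit_buy(price=104, qty=5): fills=none; bids=[#2:5@104] asks=[-]
After op 3 [order #3] limit_buy(price=103, qty=2): fills=none; bids=[#2:5@104 #3:2@103] asks=[-]
After op 4 [order #4] market_sell(qty=6): fills=#2x#4:5@104 #3x#4:1@103; bids=[#3:1@103] asks=[-]
After op 5 [order #5] limit_buy(price=95, qty=9): fills=none; bids=[#3:1@103 #5:9@95] asks=[-]
After op 6 [order #6] limit_buy(price=102, qty=6): fills=none; bids=[#3:1@103 #6:6@102 #5:9@95] asks=[-]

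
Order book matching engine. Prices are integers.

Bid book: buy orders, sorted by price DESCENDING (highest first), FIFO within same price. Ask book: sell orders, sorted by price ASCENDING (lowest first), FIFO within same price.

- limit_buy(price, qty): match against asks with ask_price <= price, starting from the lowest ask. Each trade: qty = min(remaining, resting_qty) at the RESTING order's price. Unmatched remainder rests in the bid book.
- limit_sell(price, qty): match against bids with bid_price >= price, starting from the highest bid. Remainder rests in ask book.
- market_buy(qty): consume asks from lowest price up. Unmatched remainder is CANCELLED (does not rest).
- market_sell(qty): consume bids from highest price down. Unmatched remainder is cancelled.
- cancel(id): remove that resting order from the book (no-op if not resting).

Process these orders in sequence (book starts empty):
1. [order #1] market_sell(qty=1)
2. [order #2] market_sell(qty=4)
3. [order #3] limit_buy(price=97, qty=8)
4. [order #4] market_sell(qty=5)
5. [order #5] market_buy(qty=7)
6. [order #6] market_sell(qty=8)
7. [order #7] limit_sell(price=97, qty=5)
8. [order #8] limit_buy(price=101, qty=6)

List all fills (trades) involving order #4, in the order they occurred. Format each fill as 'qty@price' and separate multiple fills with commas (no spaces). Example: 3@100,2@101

After op 1 [order #1] market_sell(qty=1): fills=none; bids=[-] asks=[-]
After op 2 [order #2] market_sell(qty=4): fills=none; bids=[-] asks=[-]
After op 3 [order #3] limit_buy(price=97, qty=8): fills=none; bids=[#3:8@97] asks=[-]
After op 4 [order #4] market_sell(qty=5): fills=#3x#4:5@97; bids=[#3:3@97] asks=[-]
After op 5 [order #5] market_buy(qty=7): fills=none; bids=[#3:3@97] asks=[-]
After op 6 [order #6] market_sell(qty=8): fills=#3x#6:3@97; bids=[-] asks=[-]
After op 7 [order #7] limit_sell(price=97, qty=5): fills=none; bids=[-] asks=[#7:5@97]
After op 8 [order #8] limit_buy(price=101, qty=6): fills=#8x#7:5@97; bids=[#8:1@101] asks=[-]

Answer: 5@97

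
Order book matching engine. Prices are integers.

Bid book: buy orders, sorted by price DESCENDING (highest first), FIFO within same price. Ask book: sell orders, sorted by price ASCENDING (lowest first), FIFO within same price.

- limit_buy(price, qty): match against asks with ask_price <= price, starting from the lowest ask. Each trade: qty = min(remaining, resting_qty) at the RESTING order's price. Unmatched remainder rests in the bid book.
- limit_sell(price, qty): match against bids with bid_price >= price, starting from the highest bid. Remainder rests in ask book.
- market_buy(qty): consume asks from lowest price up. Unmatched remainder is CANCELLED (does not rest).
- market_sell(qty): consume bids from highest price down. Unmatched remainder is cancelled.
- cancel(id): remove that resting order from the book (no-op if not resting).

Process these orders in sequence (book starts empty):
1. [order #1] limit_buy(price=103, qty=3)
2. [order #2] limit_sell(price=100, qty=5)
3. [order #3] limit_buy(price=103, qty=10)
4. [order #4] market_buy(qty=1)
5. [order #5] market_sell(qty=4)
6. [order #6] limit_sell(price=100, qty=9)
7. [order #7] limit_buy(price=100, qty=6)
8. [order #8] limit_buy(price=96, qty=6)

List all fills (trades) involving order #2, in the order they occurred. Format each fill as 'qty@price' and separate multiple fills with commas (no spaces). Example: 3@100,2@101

After op 1 [order #1] limit_buy(price=103, qty=3): fills=none; bids=[#1:3@103] asks=[-]
After op 2 [order #2] limit_sell(price=100, qty=5): fills=#1x#2:3@103; bids=[-] asks=[#2:2@100]
After op 3 [order #3] limit_buy(price=103, qty=10): fills=#3x#2:2@100; bids=[#3:8@103] asks=[-]
After op 4 [order #4] market_buy(qty=1): fills=none; bids=[#3:8@103] asks=[-]
After op 5 [order #5] market_sell(qty=4): fills=#3x#5:4@103; bids=[#3:4@103] asks=[-]
After op 6 [order #6] limit_sell(price=100, qty=9): fills=#3x#6:4@103; bids=[-] asks=[#6:5@100]
After op 7 [order #7] limit_buy(price=100, qty=6): fills=#7x#6:5@100; bids=[#7:1@100] asks=[-]
After op 8 [order #8] limit_buy(price=96, qty=6): fills=none; bids=[#7:1@100 #8:6@96] asks=[-]

Answer: 3@103,2@100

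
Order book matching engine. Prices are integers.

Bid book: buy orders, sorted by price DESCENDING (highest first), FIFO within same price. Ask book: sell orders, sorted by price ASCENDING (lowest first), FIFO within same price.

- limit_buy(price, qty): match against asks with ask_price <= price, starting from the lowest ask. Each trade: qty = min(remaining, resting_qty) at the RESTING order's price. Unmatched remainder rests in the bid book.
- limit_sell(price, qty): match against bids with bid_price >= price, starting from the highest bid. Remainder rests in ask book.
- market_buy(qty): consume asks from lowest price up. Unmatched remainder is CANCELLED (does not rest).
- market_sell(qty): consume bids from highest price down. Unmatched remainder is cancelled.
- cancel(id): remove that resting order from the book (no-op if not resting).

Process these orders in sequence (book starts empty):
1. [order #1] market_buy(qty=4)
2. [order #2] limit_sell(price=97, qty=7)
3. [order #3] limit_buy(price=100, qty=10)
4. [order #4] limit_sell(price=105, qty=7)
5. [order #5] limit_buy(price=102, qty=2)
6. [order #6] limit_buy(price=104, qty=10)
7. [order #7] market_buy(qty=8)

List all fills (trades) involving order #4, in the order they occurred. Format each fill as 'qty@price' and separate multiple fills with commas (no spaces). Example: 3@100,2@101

Answer: 7@105

Derivation:
After op 1 [order #1] market_buy(qty=4): fills=none; bids=[-] asks=[-]
After op 2 [order #2] limit_sell(price=97, qty=7): fills=none; bids=[-] asks=[#2:7@97]
After op 3 [order #3] limit_buy(price=100, qty=10): fills=#3x#2:7@97; bids=[#3:3@100] asks=[-]
After op 4 [order #4] limit_sell(price=105, qty=7): fills=none; bids=[#3:3@100] asks=[#4:7@105]
After op 5 [order #5] limit_buy(price=102, qty=2): fills=none; bids=[#5:2@102 #3:3@100] asks=[#4:7@105]
After op 6 [order #6] limit_buy(price=104, qty=10): fills=none; bids=[#6:10@104 #5:2@102 #3:3@100] asks=[#4:7@105]
After op 7 [order #7] market_buy(qty=8): fills=#7x#4:7@105; bids=[#6:10@104 #5:2@102 #3:3@100] asks=[-]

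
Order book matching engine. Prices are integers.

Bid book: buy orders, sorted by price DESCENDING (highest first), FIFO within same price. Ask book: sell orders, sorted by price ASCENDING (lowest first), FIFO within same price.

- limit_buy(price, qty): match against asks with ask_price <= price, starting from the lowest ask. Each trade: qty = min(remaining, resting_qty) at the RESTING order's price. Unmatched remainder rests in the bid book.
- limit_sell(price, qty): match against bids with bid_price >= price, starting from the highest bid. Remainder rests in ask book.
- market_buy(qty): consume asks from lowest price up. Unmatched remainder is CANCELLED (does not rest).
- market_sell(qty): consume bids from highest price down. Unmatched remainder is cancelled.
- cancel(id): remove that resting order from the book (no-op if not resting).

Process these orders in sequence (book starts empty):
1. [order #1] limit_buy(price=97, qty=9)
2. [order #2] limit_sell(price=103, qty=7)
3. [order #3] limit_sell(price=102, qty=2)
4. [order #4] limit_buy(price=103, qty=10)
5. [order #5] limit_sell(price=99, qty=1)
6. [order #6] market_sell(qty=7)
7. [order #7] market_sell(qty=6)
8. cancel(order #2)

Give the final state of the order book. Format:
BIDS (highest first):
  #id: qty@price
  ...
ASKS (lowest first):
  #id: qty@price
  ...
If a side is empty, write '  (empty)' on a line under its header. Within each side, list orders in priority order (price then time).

Answer: BIDS (highest first):
  (empty)
ASKS (lowest first):
  (empty)

Derivation:
After op 1 [order #1] limit_buy(price=97, qty=9): fills=none; bids=[#1:9@97] asks=[-]
After op 2 [order #2] limit_sell(price=103, qty=7): fills=none; bids=[#1:9@97] asks=[#2:7@103]
After op 3 [order #3] limit_sell(price=102, qty=2): fills=none; bids=[#1:9@97] asks=[#3:2@102 #2:7@103]
After op 4 [order #4] limit_buy(price=103, qty=10): fills=#4x#3:2@102 #4x#2:7@103; bids=[#4:1@103 #1:9@97] asks=[-]
After op 5 [order #5] limit_sell(price=99, qty=1): fills=#4x#5:1@103; bids=[#1:9@97] asks=[-]
After op 6 [order #6] market_sell(qty=7): fills=#1x#6:7@97; bids=[#1:2@97] asks=[-]
After op 7 [order #7] market_sell(qty=6): fills=#1x#7:2@97; bids=[-] asks=[-]
After op 8 cancel(order #2): fills=none; bids=[-] asks=[-]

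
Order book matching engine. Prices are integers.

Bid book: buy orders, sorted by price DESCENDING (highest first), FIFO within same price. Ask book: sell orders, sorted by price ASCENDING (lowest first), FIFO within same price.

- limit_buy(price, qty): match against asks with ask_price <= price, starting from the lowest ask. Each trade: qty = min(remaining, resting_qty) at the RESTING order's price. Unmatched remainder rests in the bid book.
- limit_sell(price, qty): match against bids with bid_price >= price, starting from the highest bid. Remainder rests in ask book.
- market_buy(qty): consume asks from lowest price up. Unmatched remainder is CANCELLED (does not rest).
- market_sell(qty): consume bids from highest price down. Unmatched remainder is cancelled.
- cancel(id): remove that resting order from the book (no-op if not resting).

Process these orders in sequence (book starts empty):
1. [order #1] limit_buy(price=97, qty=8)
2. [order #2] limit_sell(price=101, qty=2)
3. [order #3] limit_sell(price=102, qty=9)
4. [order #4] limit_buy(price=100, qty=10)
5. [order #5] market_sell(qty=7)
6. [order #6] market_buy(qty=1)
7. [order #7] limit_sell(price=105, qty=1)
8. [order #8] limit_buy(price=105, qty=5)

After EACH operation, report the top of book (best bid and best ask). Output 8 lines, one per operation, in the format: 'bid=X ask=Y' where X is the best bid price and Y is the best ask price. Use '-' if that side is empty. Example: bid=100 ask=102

After op 1 [order #1] limit_buy(price=97, qty=8): fills=none; bids=[#1:8@97] asks=[-]
After op 2 [order #2] limit_sell(price=101, qty=2): fills=none; bids=[#1:8@97] asks=[#2:2@101]
After op 3 [order #3] limit_sell(price=102, qty=9): fills=none; bids=[#1:8@97] asks=[#2:2@101 #3:9@102]
After op 4 [order #4] limit_buy(price=100, qty=10): fills=none; bids=[#4:10@100 #1:8@97] asks=[#2:2@101 #3:9@102]
After op 5 [order #5] market_sell(qty=7): fills=#4x#5:7@100; bids=[#4:3@100 #1:8@97] asks=[#2:2@101 #3:9@102]
After op 6 [order #6] market_buy(qty=1): fills=#6x#2:1@101; bids=[#4:3@100 #1:8@97] asks=[#2:1@101 #3:9@102]
After op 7 [order #7] limit_sell(price=105, qty=1): fills=none; bids=[#4:3@100 #1:8@97] asks=[#2:1@101 #3:9@102 #7:1@105]
After op 8 [order #8] limit_buy(price=105, qty=5): fills=#8x#2:1@101 #8x#3:4@102; bids=[#4:3@100 #1:8@97] asks=[#3:5@102 #7:1@105]

Answer: bid=97 ask=-
bid=97 ask=101
bid=97 ask=101
bid=100 ask=101
bid=100 ask=101
bid=100 ask=101
bid=100 ask=101
bid=100 ask=102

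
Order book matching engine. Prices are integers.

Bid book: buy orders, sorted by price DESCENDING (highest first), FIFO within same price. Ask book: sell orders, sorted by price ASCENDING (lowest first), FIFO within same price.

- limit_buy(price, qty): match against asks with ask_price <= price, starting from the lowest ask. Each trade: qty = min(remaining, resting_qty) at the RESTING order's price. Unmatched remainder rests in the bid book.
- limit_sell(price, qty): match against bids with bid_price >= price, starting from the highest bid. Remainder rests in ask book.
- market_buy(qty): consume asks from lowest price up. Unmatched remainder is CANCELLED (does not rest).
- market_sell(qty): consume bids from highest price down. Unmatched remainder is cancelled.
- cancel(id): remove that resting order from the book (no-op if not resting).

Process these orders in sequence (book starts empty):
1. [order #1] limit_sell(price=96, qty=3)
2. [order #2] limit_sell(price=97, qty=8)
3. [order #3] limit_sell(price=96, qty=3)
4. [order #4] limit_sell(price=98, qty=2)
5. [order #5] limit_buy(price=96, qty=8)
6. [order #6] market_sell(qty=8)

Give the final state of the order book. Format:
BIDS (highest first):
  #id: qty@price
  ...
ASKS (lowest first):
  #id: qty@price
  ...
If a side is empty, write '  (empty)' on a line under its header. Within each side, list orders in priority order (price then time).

Answer: BIDS (highest first):
  (empty)
ASKS (lowest first):
  #2: 8@97
  #4: 2@98

Derivation:
After op 1 [order #1] limit_sell(price=96, qty=3): fills=none; bids=[-] asks=[#1:3@96]
After op 2 [order #2] limit_sell(price=97, qty=8): fills=none; bids=[-] asks=[#1:3@96 #2:8@97]
After op 3 [order #3] limit_sell(price=96, qty=3): fills=none; bids=[-] asks=[#1:3@96 #3:3@96 #2:8@97]
After op 4 [order #4] limit_sell(price=98, qty=2): fills=none; bids=[-] asks=[#1:3@96 #3:3@96 #2:8@97 #4:2@98]
After op 5 [order #5] limit_buy(price=96, qty=8): fills=#5x#1:3@96 #5x#3:3@96; bids=[#5:2@96] asks=[#2:8@97 #4:2@98]
After op 6 [order #6] market_sell(qty=8): fills=#5x#6:2@96; bids=[-] asks=[#2:8@97 #4:2@98]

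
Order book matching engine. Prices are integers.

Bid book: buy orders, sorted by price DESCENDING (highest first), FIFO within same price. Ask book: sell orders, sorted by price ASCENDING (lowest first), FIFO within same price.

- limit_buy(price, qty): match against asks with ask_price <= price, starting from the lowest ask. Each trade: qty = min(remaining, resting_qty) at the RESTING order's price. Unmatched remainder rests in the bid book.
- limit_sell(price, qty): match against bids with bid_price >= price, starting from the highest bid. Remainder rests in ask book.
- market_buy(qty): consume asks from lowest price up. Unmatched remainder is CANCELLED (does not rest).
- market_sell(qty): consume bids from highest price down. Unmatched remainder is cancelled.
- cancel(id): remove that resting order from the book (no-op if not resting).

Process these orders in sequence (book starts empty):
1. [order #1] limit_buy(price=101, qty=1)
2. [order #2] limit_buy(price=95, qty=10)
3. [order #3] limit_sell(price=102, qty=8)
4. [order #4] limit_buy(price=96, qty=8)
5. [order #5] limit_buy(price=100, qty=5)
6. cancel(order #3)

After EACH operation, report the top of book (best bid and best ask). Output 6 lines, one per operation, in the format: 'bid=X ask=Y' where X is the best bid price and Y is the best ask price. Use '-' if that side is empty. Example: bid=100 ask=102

Answer: bid=101 ask=-
bid=101 ask=-
bid=101 ask=102
bid=101 ask=102
bid=101 ask=102
bid=101 ask=-

Derivation:
After op 1 [order #1] limit_buy(price=101, qty=1): fills=none; bids=[#1:1@101] asks=[-]
After op 2 [order #2] limit_buy(price=95, qty=10): fills=none; bids=[#1:1@101 #2:10@95] asks=[-]
After op 3 [order #3] limit_sell(price=102, qty=8): fills=none; bids=[#1:1@101 #2:10@95] asks=[#3:8@102]
After op 4 [order #4] limit_buy(price=96, qty=8): fills=none; bids=[#1:1@101 #4:8@96 #2:10@95] asks=[#3:8@102]
After op 5 [order #5] limit_buy(price=100, qty=5): fills=none; bids=[#1:1@101 #5:5@100 #4:8@96 #2:10@95] asks=[#3:8@102]
After op 6 cancel(order #3): fills=none; bids=[#1:1@101 #5:5@100 #4:8@96 #2:10@95] asks=[-]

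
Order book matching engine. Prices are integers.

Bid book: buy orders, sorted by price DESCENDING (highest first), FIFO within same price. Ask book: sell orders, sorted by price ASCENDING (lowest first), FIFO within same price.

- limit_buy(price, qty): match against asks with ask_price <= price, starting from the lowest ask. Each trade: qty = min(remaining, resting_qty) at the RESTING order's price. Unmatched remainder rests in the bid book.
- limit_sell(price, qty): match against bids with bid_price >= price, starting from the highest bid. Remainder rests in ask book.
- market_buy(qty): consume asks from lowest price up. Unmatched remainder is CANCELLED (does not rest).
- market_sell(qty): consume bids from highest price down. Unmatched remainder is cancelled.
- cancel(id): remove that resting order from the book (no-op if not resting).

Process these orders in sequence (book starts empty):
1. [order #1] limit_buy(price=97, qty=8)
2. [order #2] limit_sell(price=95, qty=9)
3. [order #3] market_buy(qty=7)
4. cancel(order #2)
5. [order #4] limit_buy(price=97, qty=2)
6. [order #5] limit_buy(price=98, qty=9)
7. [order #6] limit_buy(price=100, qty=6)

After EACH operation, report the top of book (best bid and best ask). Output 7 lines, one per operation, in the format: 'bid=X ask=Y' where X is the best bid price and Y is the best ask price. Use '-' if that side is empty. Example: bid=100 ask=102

After op 1 [order #1] limit_buy(price=97, qty=8): fills=none; bids=[#1:8@97] asks=[-]
After op 2 [order #2] limit_sell(price=95, qty=9): fills=#1x#2:8@97; bids=[-] asks=[#2:1@95]
After op 3 [order #3] market_buy(qty=7): fills=#3x#2:1@95; bids=[-] asks=[-]
After op 4 cancel(order #2): fills=none; bids=[-] asks=[-]
After op 5 [order #4] limit_buy(price=97, qty=2): fills=none; bids=[#4:2@97] asks=[-]
After op 6 [order #5] limit_buy(price=98, qty=9): fills=none; bids=[#5:9@98 #4:2@97] asks=[-]
After op 7 [order #6] limit_buy(price=100, qty=6): fills=none; bids=[#6:6@100 #5:9@98 #4:2@97] asks=[-]

Answer: bid=97 ask=-
bid=- ask=95
bid=- ask=-
bid=- ask=-
bid=97 ask=-
bid=98 ask=-
bid=100 ask=-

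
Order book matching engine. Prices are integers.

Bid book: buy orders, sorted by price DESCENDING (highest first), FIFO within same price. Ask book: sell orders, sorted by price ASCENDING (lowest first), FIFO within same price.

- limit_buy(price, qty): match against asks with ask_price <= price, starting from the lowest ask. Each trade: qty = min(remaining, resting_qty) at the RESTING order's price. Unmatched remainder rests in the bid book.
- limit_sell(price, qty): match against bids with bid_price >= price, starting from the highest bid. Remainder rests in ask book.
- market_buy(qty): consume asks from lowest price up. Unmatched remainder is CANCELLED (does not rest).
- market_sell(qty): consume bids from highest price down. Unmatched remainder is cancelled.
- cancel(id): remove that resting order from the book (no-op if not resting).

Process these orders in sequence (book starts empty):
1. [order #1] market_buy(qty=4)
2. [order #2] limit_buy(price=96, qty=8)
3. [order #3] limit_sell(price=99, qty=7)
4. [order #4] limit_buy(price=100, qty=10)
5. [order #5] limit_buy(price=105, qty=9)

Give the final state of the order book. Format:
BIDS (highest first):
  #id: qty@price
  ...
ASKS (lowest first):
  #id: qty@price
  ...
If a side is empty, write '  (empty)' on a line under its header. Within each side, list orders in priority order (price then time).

After op 1 [order #1] market_buy(qty=4): fills=none; bids=[-] asks=[-]
After op 2 [order #2] limit_buy(price=96, qty=8): fills=none; bids=[#2:8@96] asks=[-]
After op 3 [order #3] limit_sell(price=99, qty=7): fills=none; bids=[#2:8@96] asks=[#3:7@99]
After op 4 [order #4] limit_buy(price=100, qty=10): fills=#4x#3:7@99; bids=[#4:3@100 #2:8@96] asks=[-]
After op 5 [order #5] limit_buy(price=105, qty=9): fills=none; bids=[#5:9@105 #4:3@100 #2:8@96] asks=[-]

Answer: BIDS (highest first):
  #5: 9@105
  #4: 3@100
  #2: 8@96
ASKS (lowest first):
  (empty)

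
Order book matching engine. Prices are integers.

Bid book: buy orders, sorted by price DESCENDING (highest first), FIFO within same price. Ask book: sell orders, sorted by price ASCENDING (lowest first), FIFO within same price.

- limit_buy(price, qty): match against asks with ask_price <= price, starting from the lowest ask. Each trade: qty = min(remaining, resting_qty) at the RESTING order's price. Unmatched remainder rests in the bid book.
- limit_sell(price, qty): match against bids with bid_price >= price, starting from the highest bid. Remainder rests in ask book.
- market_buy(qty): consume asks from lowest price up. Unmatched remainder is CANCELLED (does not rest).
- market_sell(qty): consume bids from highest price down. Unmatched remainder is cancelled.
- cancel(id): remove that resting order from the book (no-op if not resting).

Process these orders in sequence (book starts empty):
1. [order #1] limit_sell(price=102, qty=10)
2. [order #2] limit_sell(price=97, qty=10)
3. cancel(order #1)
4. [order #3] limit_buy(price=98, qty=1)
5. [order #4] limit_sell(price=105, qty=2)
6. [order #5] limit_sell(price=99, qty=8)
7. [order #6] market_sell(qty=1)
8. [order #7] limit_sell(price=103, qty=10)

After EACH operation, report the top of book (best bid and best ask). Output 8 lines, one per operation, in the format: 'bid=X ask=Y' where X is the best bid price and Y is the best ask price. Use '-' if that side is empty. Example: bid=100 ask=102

Answer: bid=- ask=102
bid=- ask=97
bid=- ask=97
bid=- ask=97
bid=- ask=97
bid=- ask=97
bid=- ask=97
bid=- ask=97

Derivation:
After op 1 [order #1] limit_sell(price=102, qty=10): fills=none; bids=[-] asks=[#1:10@102]
After op 2 [order #2] limit_sell(price=97, qty=10): fills=none; bids=[-] asks=[#2:10@97 #1:10@102]
After op 3 cancel(order #1): fills=none; bids=[-] asks=[#2:10@97]
After op 4 [order #3] limit_buy(price=98, qty=1): fills=#3x#2:1@97; bids=[-] asks=[#2:9@97]
After op 5 [order #4] limit_sell(price=105, qty=2): fills=none; bids=[-] asks=[#2:9@97 #4:2@105]
After op 6 [order #5] limit_sell(price=99, qty=8): fills=none; bids=[-] asks=[#2:9@97 #5:8@99 #4:2@105]
After op 7 [order #6] market_sell(qty=1): fills=none; bids=[-] asks=[#2:9@97 #5:8@99 #4:2@105]
After op 8 [order #7] limit_sell(price=103, qty=10): fills=none; bids=[-] asks=[#2:9@97 #5:8@99 #7:10@103 #4:2@105]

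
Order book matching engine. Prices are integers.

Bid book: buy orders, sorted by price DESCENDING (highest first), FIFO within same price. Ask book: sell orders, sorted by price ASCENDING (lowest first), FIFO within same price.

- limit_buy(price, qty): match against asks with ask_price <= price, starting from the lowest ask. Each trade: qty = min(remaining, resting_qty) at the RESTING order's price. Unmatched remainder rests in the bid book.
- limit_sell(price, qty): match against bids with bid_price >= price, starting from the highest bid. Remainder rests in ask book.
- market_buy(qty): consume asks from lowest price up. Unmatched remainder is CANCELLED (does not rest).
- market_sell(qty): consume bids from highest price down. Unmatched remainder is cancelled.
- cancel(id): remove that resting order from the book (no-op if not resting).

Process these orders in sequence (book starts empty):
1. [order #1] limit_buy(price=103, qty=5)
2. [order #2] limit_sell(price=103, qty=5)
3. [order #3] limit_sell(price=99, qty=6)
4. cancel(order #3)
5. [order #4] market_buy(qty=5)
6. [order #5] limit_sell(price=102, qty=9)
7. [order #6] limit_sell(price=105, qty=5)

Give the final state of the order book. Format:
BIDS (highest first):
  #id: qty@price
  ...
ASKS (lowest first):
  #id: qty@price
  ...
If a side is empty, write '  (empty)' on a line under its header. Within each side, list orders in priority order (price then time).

After op 1 [order #1] limit_buy(price=103, qty=5): fills=none; bids=[#1:5@103] asks=[-]
After op 2 [order #2] limit_sell(price=103, qty=5): fills=#1x#2:5@103; bids=[-] asks=[-]
After op 3 [order #3] limit_sell(price=99, qty=6): fills=none; bids=[-] asks=[#3:6@99]
After op 4 cancel(order #3): fills=none; bids=[-] asks=[-]
After op 5 [order #4] market_buy(qty=5): fills=none; bids=[-] asks=[-]
After op 6 [order #5] limit_sell(price=102, qty=9): fills=none; bids=[-] asks=[#5:9@102]
After op 7 [order #6] limit_sell(price=105, qty=5): fills=none; bids=[-] asks=[#5:9@102 #6:5@105]

Answer: BIDS (highest first):
  (empty)
ASKS (lowest first):
  #5: 9@102
  #6: 5@105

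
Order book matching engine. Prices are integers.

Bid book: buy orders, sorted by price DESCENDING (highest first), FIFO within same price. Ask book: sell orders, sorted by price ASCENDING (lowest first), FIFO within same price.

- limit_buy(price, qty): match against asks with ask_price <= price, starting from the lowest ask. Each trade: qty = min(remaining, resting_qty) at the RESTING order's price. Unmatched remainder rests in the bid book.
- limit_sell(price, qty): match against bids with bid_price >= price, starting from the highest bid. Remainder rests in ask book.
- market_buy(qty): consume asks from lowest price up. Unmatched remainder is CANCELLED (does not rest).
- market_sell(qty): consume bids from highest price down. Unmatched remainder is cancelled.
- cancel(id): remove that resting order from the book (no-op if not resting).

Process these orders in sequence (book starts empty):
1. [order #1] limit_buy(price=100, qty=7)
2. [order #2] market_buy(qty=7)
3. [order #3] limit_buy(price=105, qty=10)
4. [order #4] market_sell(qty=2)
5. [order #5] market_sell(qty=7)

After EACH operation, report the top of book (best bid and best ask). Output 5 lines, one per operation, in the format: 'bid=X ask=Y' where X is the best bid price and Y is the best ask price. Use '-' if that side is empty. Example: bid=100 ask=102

After op 1 [order #1] limit_buy(price=100, qty=7): fills=none; bids=[#1:7@100] asks=[-]
After op 2 [order #2] market_buy(qty=7): fills=none; bids=[#1:7@100] asks=[-]
After op 3 [order #3] limit_buy(price=105, qty=10): fills=none; bids=[#3:10@105 #1:7@100] asks=[-]
After op 4 [order #4] market_sell(qty=2): fills=#3x#4:2@105; bids=[#3:8@105 #1:7@100] asks=[-]
After op 5 [order #5] market_sell(qty=7): fills=#3x#5:7@105; bids=[#3:1@105 #1:7@100] asks=[-]

Answer: bid=100 ask=-
bid=100 ask=-
bid=105 ask=-
bid=105 ask=-
bid=105 ask=-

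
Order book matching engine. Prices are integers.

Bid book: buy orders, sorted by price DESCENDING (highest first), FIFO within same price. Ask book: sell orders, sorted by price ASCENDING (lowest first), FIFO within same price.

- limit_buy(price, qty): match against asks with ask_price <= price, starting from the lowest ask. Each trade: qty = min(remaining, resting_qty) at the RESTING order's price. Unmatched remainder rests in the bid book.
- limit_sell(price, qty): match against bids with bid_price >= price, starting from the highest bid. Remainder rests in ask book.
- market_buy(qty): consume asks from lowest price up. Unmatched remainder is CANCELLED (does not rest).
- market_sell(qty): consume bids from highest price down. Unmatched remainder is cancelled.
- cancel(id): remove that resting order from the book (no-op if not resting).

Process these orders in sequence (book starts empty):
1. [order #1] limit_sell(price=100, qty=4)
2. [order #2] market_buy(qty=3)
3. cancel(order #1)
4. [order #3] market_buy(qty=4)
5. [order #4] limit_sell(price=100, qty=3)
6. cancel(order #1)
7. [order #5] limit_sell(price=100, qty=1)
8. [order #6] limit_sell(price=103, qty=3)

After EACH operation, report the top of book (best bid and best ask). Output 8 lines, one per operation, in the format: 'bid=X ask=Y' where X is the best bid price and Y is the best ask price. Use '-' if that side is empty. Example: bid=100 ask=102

Answer: bid=- ask=100
bid=- ask=100
bid=- ask=-
bid=- ask=-
bid=- ask=100
bid=- ask=100
bid=- ask=100
bid=- ask=100

Derivation:
After op 1 [order #1] limit_sell(price=100, qty=4): fills=none; bids=[-] asks=[#1:4@100]
After op 2 [order #2] market_buy(qty=3): fills=#2x#1:3@100; bids=[-] asks=[#1:1@100]
After op 3 cancel(order #1): fills=none; bids=[-] asks=[-]
After op 4 [order #3] market_buy(qty=4): fills=none; bids=[-] asks=[-]
After op 5 [order #4] limit_sell(price=100, qty=3): fills=none; bids=[-] asks=[#4:3@100]
After op 6 cancel(order #1): fills=none; bids=[-] asks=[#4:3@100]
After op 7 [order #5] limit_sell(price=100, qty=1): fills=none; bids=[-] asks=[#4:3@100 #5:1@100]
After op 8 [order #6] limit_sell(price=103, qty=3): fills=none; bids=[-] asks=[#4:3@100 #5:1@100 #6:3@103]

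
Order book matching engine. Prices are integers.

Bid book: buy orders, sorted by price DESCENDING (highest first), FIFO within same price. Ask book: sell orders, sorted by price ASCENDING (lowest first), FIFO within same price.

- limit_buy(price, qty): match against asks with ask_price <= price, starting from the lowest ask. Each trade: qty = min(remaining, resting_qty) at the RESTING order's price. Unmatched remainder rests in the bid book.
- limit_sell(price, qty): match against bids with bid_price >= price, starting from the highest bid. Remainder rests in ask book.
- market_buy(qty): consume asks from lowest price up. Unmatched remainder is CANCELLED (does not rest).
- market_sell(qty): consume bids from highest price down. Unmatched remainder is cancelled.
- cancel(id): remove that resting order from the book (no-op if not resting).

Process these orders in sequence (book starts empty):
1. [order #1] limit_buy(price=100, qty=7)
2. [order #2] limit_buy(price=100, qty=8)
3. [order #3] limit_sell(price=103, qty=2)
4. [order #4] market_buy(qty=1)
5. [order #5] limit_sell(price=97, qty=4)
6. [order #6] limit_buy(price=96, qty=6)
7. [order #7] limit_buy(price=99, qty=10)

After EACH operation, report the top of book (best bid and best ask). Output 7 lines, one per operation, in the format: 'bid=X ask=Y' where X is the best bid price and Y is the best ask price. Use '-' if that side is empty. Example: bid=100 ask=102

After op 1 [order #1] limit_buy(price=100, qty=7): fills=none; bids=[#1:7@100] asks=[-]
After op 2 [order #2] limit_buy(price=100, qty=8): fills=none; bids=[#1:7@100 #2:8@100] asks=[-]
After op 3 [order #3] limit_sell(price=103, qty=2): fills=none; bids=[#1:7@100 #2:8@100] asks=[#3:2@103]
After op 4 [order #4] market_buy(qty=1): fills=#4x#3:1@103; bids=[#1:7@100 #2:8@100] asks=[#3:1@103]
After op 5 [order #5] limit_sell(price=97, qty=4): fills=#1x#5:4@100; bids=[#1:3@100 #2:8@100] asks=[#3:1@103]
After op 6 [order #6] limit_buy(price=96, qty=6): fills=none; bids=[#1:3@100 #2:8@100 #6:6@96] asks=[#3:1@103]
After op 7 [order #7] limit_buy(price=99, qty=10): fills=none; bids=[#1:3@100 #2:8@100 #7:10@99 #6:6@96] asks=[#3:1@103]

Answer: bid=100 ask=-
bid=100 ask=-
bid=100 ask=103
bid=100 ask=103
bid=100 ask=103
bid=100 ask=103
bid=100 ask=103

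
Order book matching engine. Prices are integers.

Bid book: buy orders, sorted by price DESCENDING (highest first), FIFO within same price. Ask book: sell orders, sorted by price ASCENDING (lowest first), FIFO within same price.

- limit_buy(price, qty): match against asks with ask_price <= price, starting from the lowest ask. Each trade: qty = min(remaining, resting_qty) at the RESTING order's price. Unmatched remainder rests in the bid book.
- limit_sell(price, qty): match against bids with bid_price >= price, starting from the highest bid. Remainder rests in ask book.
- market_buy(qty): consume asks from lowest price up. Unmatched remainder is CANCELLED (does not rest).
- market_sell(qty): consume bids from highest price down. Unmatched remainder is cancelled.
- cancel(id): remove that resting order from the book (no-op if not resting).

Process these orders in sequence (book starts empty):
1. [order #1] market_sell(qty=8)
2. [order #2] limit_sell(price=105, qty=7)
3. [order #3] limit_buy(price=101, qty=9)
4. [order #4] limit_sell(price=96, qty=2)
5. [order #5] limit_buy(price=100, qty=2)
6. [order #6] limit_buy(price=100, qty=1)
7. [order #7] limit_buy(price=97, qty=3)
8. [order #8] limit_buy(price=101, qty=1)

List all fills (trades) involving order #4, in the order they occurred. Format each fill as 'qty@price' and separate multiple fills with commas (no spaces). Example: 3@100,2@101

After op 1 [order #1] market_sell(qty=8): fills=none; bids=[-] asks=[-]
After op 2 [order #2] limit_sell(price=105, qty=7): fills=none; bids=[-] asks=[#2:7@105]
After op 3 [order #3] limit_buy(price=101, qty=9): fills=none; bids=[#3:9@101] asks=[#2:7@105]
After op 4 [order #4] limit_sell(price=96, qty=2): fills=#3x#4:2@101; bids=[#3:7@101] asks=[#2:7@105]
After op 5 [order #5] limit_buy(price=100, qty=2): fills=none; bids=[#3:7@101 #5:2@100] asks=[#2:7@105]
After op 6 [order #6] limit_buy(price=100, qty=1): fills=none; bids=[#3:7@101 #5:2@100 #6:1@100] asks=[#2:7@105]
After op 7 [order #7] limit_buy(price=97, qty=3): fills=none; bids=[#3:7@101 #5:2@100 #6:1@100 #7:3@97] asks=[#2:7@105]
After op 8 [order #8] limit_buy(price=101, qty=1): fills=none; bids=[#3:7@101 #8:1@101 #5:2@100 #6:1@100 #7:3@97] asks=[#2:7@105]

Answer: 2@101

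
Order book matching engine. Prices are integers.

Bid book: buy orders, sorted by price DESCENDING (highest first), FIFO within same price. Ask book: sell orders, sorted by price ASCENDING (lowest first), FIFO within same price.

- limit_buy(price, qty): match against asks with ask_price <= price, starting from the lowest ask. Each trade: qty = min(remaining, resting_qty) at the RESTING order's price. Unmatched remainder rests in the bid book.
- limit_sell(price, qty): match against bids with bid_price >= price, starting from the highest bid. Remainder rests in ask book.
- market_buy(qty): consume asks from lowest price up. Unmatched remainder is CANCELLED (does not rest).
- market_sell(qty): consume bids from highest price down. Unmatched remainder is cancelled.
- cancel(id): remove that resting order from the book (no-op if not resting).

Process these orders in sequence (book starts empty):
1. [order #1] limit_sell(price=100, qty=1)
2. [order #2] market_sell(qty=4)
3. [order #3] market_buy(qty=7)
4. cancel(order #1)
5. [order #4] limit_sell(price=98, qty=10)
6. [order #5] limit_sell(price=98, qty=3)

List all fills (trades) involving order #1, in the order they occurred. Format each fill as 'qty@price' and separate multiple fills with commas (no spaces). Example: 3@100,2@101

Answer: 1@100

Derivation:
After op 1 [order #1] limit_sell(price=100, qty=1): fills=none; bids=[-] asks=[#1:1@100]
After op 2 [order #2] market_sell(qty=4): fills=none; bids=[-] asks=[#1:1@100]
After op 3 [order #3] market_buy(qty=7): fills=#3x#1:1@100; bids=[-] asks=[-]
After op 4 cancel(order #1): fills=none; bids=[-] asks=[-]
After op 5 [order #4] limit_sell(price=98, qty=10): fills=none; bids=[-] asks=[#4:10@98]
After op 6 [order #5] limit_sell(price=98, qty=3): fills=none; bids=[-] asks=[#4:10@98 #5:3@98]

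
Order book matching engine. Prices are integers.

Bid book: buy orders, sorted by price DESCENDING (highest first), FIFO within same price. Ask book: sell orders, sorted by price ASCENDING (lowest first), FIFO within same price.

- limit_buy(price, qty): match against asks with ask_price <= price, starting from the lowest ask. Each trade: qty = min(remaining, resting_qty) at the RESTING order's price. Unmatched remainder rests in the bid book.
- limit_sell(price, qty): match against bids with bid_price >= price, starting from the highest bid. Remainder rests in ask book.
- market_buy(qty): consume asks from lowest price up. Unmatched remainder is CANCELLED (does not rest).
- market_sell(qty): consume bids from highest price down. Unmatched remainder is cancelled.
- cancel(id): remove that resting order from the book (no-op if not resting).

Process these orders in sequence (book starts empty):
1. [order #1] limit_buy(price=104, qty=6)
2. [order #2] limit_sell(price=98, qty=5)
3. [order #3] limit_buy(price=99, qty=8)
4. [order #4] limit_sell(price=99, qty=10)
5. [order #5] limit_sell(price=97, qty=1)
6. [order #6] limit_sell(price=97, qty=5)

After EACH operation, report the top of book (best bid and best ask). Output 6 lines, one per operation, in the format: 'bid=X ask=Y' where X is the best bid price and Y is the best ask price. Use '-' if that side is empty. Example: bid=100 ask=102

Answer: bid=104 ask=-
bid=104 ask=-
bid=104 ask=-
bid=- ask=99
bid=- ask=97
bid=- ask=97

Derivation:
After op 1 [order #1] limit_buy(price=104, qty=6): fills=none; bids=[#1:6@104] asks=[-]
After op 2 [order #2] limit_sell(price=98, qty=5): fills=#1x#2:5@104; bids=[#1:1@104] asks=[-]
After op 3 [order #3] limit_buy(price=99, qty=8): fills=none; bids=[#1:1@104 #3:8@99] asks=[-]
After op 4 [order #4] limit_sell(price=99, qty=10): fills=#1x#4:1@104 #3x#4:8@99; bids=[-] asks=[#4:1@99]
After op 5 [order #5] limit_sell(price=97, qty=1): fills=none; bids=[-] asks=[#5:1@97 #4:1@99]
After op 6 [order #6] limit_sell(price=97, qty=5): fills=none; bids=[-] asks=[#5:1@97 #6:5@97 #4:1@99]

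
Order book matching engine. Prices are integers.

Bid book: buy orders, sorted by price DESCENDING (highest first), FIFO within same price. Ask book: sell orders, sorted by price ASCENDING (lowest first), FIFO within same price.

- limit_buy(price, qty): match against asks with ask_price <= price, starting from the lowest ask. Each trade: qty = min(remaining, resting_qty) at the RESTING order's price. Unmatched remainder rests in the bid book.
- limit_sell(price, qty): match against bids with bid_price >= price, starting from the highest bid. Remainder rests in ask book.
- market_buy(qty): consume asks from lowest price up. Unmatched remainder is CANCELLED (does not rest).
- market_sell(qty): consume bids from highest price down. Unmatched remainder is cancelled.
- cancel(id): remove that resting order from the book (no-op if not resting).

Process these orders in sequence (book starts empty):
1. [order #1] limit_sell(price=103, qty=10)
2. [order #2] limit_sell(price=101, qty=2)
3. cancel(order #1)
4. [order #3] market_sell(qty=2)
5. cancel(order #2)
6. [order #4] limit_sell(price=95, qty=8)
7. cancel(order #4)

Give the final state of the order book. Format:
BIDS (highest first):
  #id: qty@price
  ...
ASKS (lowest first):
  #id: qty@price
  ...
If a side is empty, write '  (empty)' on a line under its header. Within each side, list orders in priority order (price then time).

After op 1 [order #1] limit_sell(price=103, qty=10): fills=none; bids=[-] asks=[#1:10@103]
After op 2 [order #2] limit_sell(price=101, qty=2): fills=none; bids=[-] asks=[#2:2@101 #1:10@103]
After op 3 cancel(order #1): fills=none; bids=[-] asks=[#2:2@101]
After op 4 [order #3] market_sell(qty=2): fills=none; bids=[-] asks=[#2:2@101]
After op 5 cancel(order #2): fills=none; bids=[-] asks=[-]
After op 6 [order #4] limit_sell(price=95, qty=8): fills=none; bids=[-] asks=[#4:8@95]
After op 7 cancel(order #4): fills=none; bids=[-] asks=[-]

Answer: BIDS (highest first):
  (empty)
ASKS (lowest first):
  (empty)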